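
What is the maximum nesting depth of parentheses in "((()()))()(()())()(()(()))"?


Input: "((()()))()(()())()(()(()))"
Tracking depth:
  Position 0 '(': depth becomes 1
  Position 1 '(': depth becomes 2
  Position 2 '(': depth becomes 3
  Position 3 ')': depth becomes 2
  Position 4 '(': depth becomes 3
  Position 5 ')': depth becomes 2
  Position 6 ')': depth becomes 1
  Position 7 ')': depth becomes 0
  Position 8 '(': depth becomes 1
  Position 9 ')': depth becomes 0
  Position 10 '(': depth becomes 1
  Position 11 '(': depth becomes 2
  Position 12 ')': depth becomes 1
  Position 13 '(': depth becomes 2
  Position 14 ')': depth becomes 1
  Position 15 ')': depth becomes 0
  Position 16 '(': depth becomes 1
  Position 17 ')': depth becomes 0
  Position 18 '(': depth becomes 1
  Position 19 '(': depth becomes 2
  Position 20 ')': depth becomes 1
  Position 21 '(': depth becomes 2
  Position 22 '(': depth becomes 3
  Position 23 ')': depth becomes 2
  Position 24 ')': depth becomes 1
  Position 25 ')': depth becomes 0
Maximum depth reached: 3

3


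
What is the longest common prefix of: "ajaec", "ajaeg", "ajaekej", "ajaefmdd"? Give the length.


Words: ajaec, ajaeg, ajaekej, ajaefmdd
  Position 0: all 'a' => match
  Position 1: all 'j' => match
  Position 2: all 'a' => match
  Position 3: all 'e' => match
  Position 4: ('c', 'g', 'k', 'f') => mismatch, stop
LCP = "ajae" (length 4)

4


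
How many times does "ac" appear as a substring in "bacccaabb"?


Searching for "ac" in "bacccaabb"
Scanning each position:
  Position 0: "ba" => no
  Position 1: "ac" => MATCH
  Position 2: "cc" => no
  Position 3: "cc" => no
  Position 4: "ca" => no
  Position 5: "aa" => no
  Position 6: "ab" => no
  Position 7: "bb" => no
Total occurrences: 1

1


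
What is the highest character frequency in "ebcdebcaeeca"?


Input: ebcdebcaeeca
Character counts:
  'a': 2
  'b': 2
  'c': 3
  'd': 1
  'e': 4
Maximum frequency: 4

4


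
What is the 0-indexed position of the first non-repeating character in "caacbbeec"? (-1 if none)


Input: caacbbeec
Character frequencies:
  'a': 2
  'b': 2
  'c': 3
  'e': 2
Scanning left to right for freq == 1:
  Position 0 ('c'): freq=3, skip
  Position 1 ('a'): freq=2, skip
  Position 2 ('a'): freq=2, skip
  Position 3 ('c'): freq=3, skip
  Position 4 ('b'): freq=2, skip
  Position 5 ('b'): freq=2, skip
  Position 6 ('e'): freq=2, skip
  Position 7 ('e'): freq=2, skip
  Position 8 ('c'): freq=3, skip
  No unique character found => answer = -1

-1


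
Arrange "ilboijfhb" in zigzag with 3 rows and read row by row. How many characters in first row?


Zigzag "ilboijfhb" into 3 rows:
Placing characters:
  'i' => row 0
  'l' => row 1
  'b' => row 2
  'o' => row 1
  'i' => row 0
  'j' => row 1
  'f' => row 2
  'h' => row 1
  'b' => row 0
Rows:
  Row 0: "iib"
  Row 1: "lojh"
  Row 2: "bf"
First row length: 3

3


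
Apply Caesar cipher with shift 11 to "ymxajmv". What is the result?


Caesar cipher: shift "ymxajmv" by 11
  'y' (pos 24) + 11 = pos 9 = 'j'
  'm' (pos 12) + 11 = pos 23 = 'x'
  'x' (pos 23) + 11 = pos 8 = 'i'
  'a' (pos 0) + 11 = pos 11 = 'l'
  'j' (pos 9) + 11 = pos 20 = 'u'
  'm' (pos 12) + 11 = pos 23 = 'x'
  'v' (pos 21) + 11 = pos 6 = 'g'
Result: jxiluxg

jxiluxg


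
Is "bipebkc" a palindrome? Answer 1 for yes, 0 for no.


Input: bipebkc
Reversed: ckbepib
  Compare pos 0 ('b') with pos 6 ('c'): MISMATCH
  Compare pos 1 ('i') with pos 5 ('k'): MISMATCH
  Compare pos 2 ('p') with pos 4 ('b'): MISMATCH
Result: not a palindrome

0


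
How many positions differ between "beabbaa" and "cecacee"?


Comparing "beabbaa" and "cecacee" position by position:
  Position 0: 'b' vs 'c' => DIFFER
  Position 1: 'e' vs 'e' => same
  Position 2: 'a' vs 'c' => DIFFER
  Position 3: 'b' vs 'a' => DIFFER
  Position 4: 'b' vs 'c' => DIFFER
  Position 5: 'a' vs 'e' => DIFFER
  Position 6: 'a' vs 'e' => DIFFER
Positions that differ: 6

6


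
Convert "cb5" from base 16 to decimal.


Input: "cb5" in base 16
Positional expansion:
  Digit 'c' (value 12) x 16^2 = 3072
  Digit 'b' (value 11) x 16^1 = 176
  Digit '5' (value 5) x 16^0 = 5
Sum = 3253

3253


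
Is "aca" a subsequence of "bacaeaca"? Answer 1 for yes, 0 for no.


Check if "aca" is a subsequence of "bacaeaca"
Greedy scan:
  Position 0 ('b'): no match needed
  Position 1 ('a'): matches sub[0] = 'a'
  Position 2 ('c'): matches sub[1] = 'c'
  Position 3 ('a'): matches sub[2] = 'a'
  Position 4 ('e'): no match needed
  Position 5 ('a'): no match needed
  Position 6 ('c'): no match needed
  Position 7 ('a'): no match needed
All 3 characters matched => is a subsequence

1


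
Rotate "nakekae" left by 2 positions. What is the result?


Input: "nakekae", rotate left by 2
First 2 characters: "na"
Remaining characters: "kekae"
Concatenate remaining + first: "kekae" + "na" = "kekaena"

kekaena


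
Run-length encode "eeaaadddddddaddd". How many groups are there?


Input: eeaaadddddddaddd
Scanning for consecutive runs:
  Group 1: 'e' x 2 (positions 0-1)
  Group 2: 'a' x 3 (positions 2-4)
  Group 3: 'd' x 7 (positions 5-11)
  Group 4: 'a' x 1 (positions 12-12)
  Group 5: 'd' x 3 (positions 13-15)
Total groups: 5

5


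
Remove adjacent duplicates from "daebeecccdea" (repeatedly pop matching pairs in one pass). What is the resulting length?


Input: daebeecccdea
Stack-based adjacent duplicate removal:
  Read 'd': push. Stack: d
  Read 'a': push. Stack: da
  Read 'e': push. Stack: dae
  Read 'b': push. Stack: daeb
  Read 'e': push. Stack: daebe
  Read 'e': matches stack top 'e' => pop. Stack: daeb
  Read 'c': push. Stack: daebc
  Read 'c': matches stack top 'c' => pop. Stack: daeb
  Read 'c': push. Stack: daebc
  Read 'd': push. Stack: daebcd
  Read 'e': push. Stack: daebcde
  Read 'a': push. Stack: daebcdea
Final stack: "daebcdea" (length 8)

8


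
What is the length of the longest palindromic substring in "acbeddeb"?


Input: "acbeddeb"
Checking substrings for palindromes:
  [2:8] "beddeb" (len 6) => palindrome
  [3:7] "edde" (len 4) => palindrome
  [4:6] "dd" (len 2) => palindrome
Longest palindromic substring: "beddeb" with length 6

6


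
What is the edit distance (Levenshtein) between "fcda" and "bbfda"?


Computing edit distance: "fcda" -> "bbfda"
DP table:
           b    b    f    d    a
      0    1    2    3    4    5
  f   1    1    2    2    3    4
  c   2    2    2    3    3    4
  d   3    3    3    3    3    4
  a   4    4    4    4    4    3
Edit distance = dp[4][5] = 3

3


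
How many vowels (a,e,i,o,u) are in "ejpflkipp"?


Input: ejpflkipp
Checking each character:
  'e' at position 0: vowel (running total: 1)
  'j' at position 1: consonant
  'p' at position 2: consonant
  'f' at position 3: consonant
  'l' at position 4: consonant
  'k' at position 5: consonant
  'i' at position 6: vowel (running total: 2)
  'p' at position 7: consonant
  'p' at position 8: consonant
Total vowels: 2

2


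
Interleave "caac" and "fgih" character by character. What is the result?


Interleaving "caac" and "fgih":
  Position 0: 'c' from first, 'f' from second => "cf"
  Position 1: 'a' from first, 'g' from second => "ag"
  Position 2: 'a' from first, 'i' from second => "ai"
  Position 3: 'c' from first, 'h' from second => "ch"
Result: cfagaich

cfagaich


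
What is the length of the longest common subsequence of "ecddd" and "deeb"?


LCS of "ecddd" and "deeb"
DP table:
           d    e    e    b
      0    0    0    0    0
  e   0    0    1    1    1
  c   0    0    1    1    1
  d   0    1    1    1    1
  d   0    1    1    1    1
  d   0    1    1    1    1
LCS length = dp[5][4] = 1

1


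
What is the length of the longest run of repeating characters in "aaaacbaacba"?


Input: "aaaacbaacba"
Scanning for longest run:
  Position 1 ('a'): continues run of 'a', length=2
  Position 2 ('a'): continues run of 'a', length=3
  Position 3 ('a'): continues run of 'a', length=4
  Position 4 ('c'): new char, reset run to 1
  Position 5 ('b'): new char, reset run to 1
  Position 6 ('a'): new char, reset run to 1
  Position 7 ('a'): continues run of 'a', length=2
  Position 8 ('c'): new char, reset run to 1
  Position 9 ('b'): new char, reset run to 1
  Position 10 ('a'): new char, reset run to 1
Longest run: 'a' with length 4

4


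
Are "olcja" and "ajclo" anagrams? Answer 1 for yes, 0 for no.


Strings: "olcja", "ajclo"
Sorted first:  acjlo
Sorted second: acjlo
Sorted forms match => anagrams

1


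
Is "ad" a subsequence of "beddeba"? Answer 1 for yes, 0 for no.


Check if "ad" is a subsequence of "beddeba"
Greedy scan:
  Position 0 ('b'): no match needed
  Position 1 ('e'): no match needed
  Position 2 ('d'): no match needed
  Position 3 ('d'): no match needed
  Position 4 ('e'): no match needed
  Position 5 ('b'): no match needed
  Position 6 ('a'): matches sub[0] = 'a'
Only matched 1/2 characters => not a subsequence

0


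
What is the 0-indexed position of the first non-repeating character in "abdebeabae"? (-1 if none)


Input: abdebeabae
Character frequencies:
  'a': 3
  'b': 3
  'd': 1
  'e': 3
Scanning left to right for freq == 1:
  Position 0 ('a'): freq=3, skip
  Position 1 ('b'): freq=3, skip
  Position 2 ('d'): unique! => answer = 2

2


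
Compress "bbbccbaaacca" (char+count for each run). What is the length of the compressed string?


Input: bbbccbaaacca
Runs:
  'b' x 3 => "b3"
  'c' x 2 => "c2"
  'b' x 1 => "b1"
  'a' x 3 => "a3"
  'c' x 2 => "c2"
  'a' x 1 => "a1"
Compressed: "b3c2b1a3c2a1"
Compressed length: 12

12


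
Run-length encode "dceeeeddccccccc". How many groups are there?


Input: dceeeeddccccccc
Scanning for consecutive runs:
  Group 1: 'd' x 1 (positions 0-0)
  Group 2: 'c' x 1 (positions 1-1)
  Group 3: 'e' x 4 (positions 2-5)
  Group 4: 'd' x 2 (positions 6-7)
  Group 5: 'c' x 7 (positions 8-14)
Total groups: 5

5


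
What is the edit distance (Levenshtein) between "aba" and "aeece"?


Computing edit distance: "aba" -> "aeece"
DP table:
           a    e    e    c    e
      0    1    2    3    4    5
  a   1    0    1    2    3    4
  b   2    1    1    2    3    4
  a   3    2    2    2    3    4
Edit distance = dp[3][5] = 4

4


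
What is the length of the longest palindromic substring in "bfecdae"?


Input: "bfecdae"
Checking substrings for palindromes:
  No multi-char palindromic substrings found
Longest palindromic substring: "b" with length 1

1


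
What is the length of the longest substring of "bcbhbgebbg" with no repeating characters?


Input: "bcbhbgebbg"
Sliding window (track last position of each char):
  Position 0 ('b'): window [0,0] length 1 -- new best
  Position 1 ('c'): window [0,1] length 2 -- new best
  Position 2 ('b'): repeat (last at 0), move window start to 1
  Position 2 ('b'): window [1,2] length 2
  Position 3 ('h'): window [1,3] length 3 -- new best
  Position 4 ('b'): repeat (last at 2), move window start to 3
  Position 4 ('b'): window [3,4] length 2
  Position 5 ('g'): window [3,5] length 3
  Position 6 ('e'): window [3,6] length 4 -- new best
  Position 7 ('b'): repeat (last at 4), move window start to 5
  Position 7 ('b'): window [5,7] length 3
  Position 8 ('b'): repeat (last at 7), move window start to 8
  Position 8 ('b'): window [8,8] length 1
  Position 9 ('g'): window [8,9] length 2
Longest substring with no repeats: "hbge" with length 4

4


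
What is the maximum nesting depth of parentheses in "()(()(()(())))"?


Input: "()(()(()(())))"
Tracking depth:
  Position 0 '(': depth becomes 1
  Position 1 ')': depth becomes 0
  Position 2 '(': depth becomes 1
  Position 3 '(': depth becomes 2
  Position 4 ')': depth becomes 1
  Position 5 '(': depth becomes 2
  Position 6 '(': depth becomes 3
  Position 7 ')': depth becomes 2
  Position 8 '(': depth becomes 3
  Position 9 '(': depth becomes 4
  Position 10 ')': depth becomes 3
  Position 11 ')': depth becomes 2
  Position 12 ')': depth becomes 1
  Position 13 ')': depth becomes 0
Maximum depth reached: 4

4


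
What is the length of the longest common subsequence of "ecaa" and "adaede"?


LCS of "ecaa" and "adaede"
DP table:
           a    d    a    e    d    e
      0    0    0    0    0    0    0
  e   0    0    0    0    1    1    1
  c   0    0    0    0    1    1    1
  a   0    1    1    1    1    1    1
  a   0    1    1    2    2    2    2
LCS length = dp[4][6] = 2

2


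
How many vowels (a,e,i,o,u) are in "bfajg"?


Input: bfajg
Checking each character:
  'b' at position 0: consonant
  'f' at position 1: consonant
  'a' at position 2: vowel (running total: 1)
  'j' at position 3: consonant
  'g' at position 4: consonant
Total vowels: 1

1


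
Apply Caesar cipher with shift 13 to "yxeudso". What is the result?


Caesar cipher: shift "yxeudso" by 13
  'y' (pos 24) + 13 = pos 11 = 'l'
  'x' (pos 23) + 13 = pos 10 = 'k'
  'e' (pos 4) + 13 = pos 17 = 'r'
  'u' (pos 20) + 13 = pos 7 = 'h'
  'd' (pos 3) + 13 = pos 16 = 'q'
  's' (pos 18) + 13 = pos 5 = 'f'
  'o' (pos 14) + 13 = pos 1 = 'b'
Result: lkrhqfb

lkrhqfb


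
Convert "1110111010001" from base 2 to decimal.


Input: "1110111010001" in base 2
Positional expansion:
  Digit '1' (value 1) x 2^12 = 4096
  Digit '1' (value 1) x 2^11 = 2048
  Digit '1' (value 1) x 2^10 = 1024
  Digit '0' (value 0) x 2^9 = 0
  Digit '1' (value 1) x 2^8 = 256
  Digit '1' (value 1) x 2^7 = 128
  Digit '1' (value 1) x 2^6 = 64
  Digit '0' (value 0) x 2^5 = 0
  Digit '1' (value 1) x 2^4 = 16
  Digit '0' (value 0) x 2^3 = 0
  Digit '0' (value 0) x 2^2 = 0
  Digit '0' (value 0) x 2^1 = 0
  Digit '1' (value 1) x 2^0 = 1
Sum = 7633

7633


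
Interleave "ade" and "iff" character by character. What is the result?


Interleaving "ade" and "iff":
  Position 0: 'a' from first, 'i' from second => "ai"
  Position 1: 'd' from first, 'f' from second => "df"
  Position 2: 'e' from first, 'f' from second => "ef"
Result: aidfef

aidfef


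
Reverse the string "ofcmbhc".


Input: ofcmbhc
Reading characters right to left:
  Position 6: 'c'
  Position 5: 'h'
  Position 4: 'b'
  Position 3: 'm'
  Position 2: 'c'
  Position 1: 'f'
  Position 0: 'o'
Reversed: chbmcfo

chbmcfo


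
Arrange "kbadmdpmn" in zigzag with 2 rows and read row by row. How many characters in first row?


Zigzag "kbadmdpmn" into 2 rows:
Placing characters:
  'k' => row 0
  'b' => row 1
  'a' => row 0
  'd' => row 1
  'm' => row 0
  'd' => row 1
  'p' => row 0
  'm' => row 1
  'n' => row 0
Rows:
  Row 0: "kampn"
  Row 1: "bddm"
First row length: 5

5


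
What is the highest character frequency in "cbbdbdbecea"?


Input: cbbdbdbecea
Character counts:
  'a': 1
  'b': 4
  'c': 2
  'd': 2
  'e': 2
Maximum frequency: 4

4


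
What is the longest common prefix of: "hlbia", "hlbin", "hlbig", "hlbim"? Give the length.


Words: hlbia, hlbin, hlbig, hlbim
  Position 0: all 'h' => match
  Position 1: all 'l' => match
  Position 2: all 'b' => match
  Position 3: all 'i' => match
  Position 4: ('a', 'n', 'g', 'm') => mismatch, stop
LCP = "hlbi" (length 4)

4


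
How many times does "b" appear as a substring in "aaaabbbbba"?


Searching for "b" in "aaaabbbbba"
Scanning each position:
  Position 0: "a" => no
  Position 1: "a" => no
  Position 2: "a" => no
  Position 3: "a" => no
  Position 4: "b" => MATCH
  Position 5: "b" => MATCH
  Position 6: "b" => MATCH
  Position 7: "b" => MATCH
  Position 8: "b" => MATCH
  Position 9: "a" => no
Total occurrences: 5

5


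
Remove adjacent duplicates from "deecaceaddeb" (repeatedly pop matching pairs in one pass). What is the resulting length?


Input: deecaceaddeb
Stack-based adjacent duplicate removal:
  Read 'd': push. Stack: d
  Read 'e': push. Stack: de
  Read 'e': matches stack top 'e' => pop. Stack: d
  Read 'c': push. Stack: dc
  Read 'a': push. Stack: dca
  Read 'c': push. Stack: dcac
  Read 'e': push. Stack: dcace
  Read 'a': push. Stack: dcacea
  Read 'd': push. Stack: dcacead
  Read 'd': matches stack top 'd' => pop. Stack: dcacea
  Read 'e': push. Stack: dcaceae
  Read 'b': push. Stack: dcaceaeb
Final stack: "dcaceaeb" (length 8)

8


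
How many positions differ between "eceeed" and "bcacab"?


Comparing "eceeed" and "bcacab" position by position:
  Position 0: 'e' vs 'b' => DIFFER
  Position 1: 'c' vs 'c' => same
  Position 2: 'e' vs 'a' => DIFFER
  Position 3: 'e' vs 'c' => DIFFER
  Position 4: 'e' vs 'a' => DIFFER
  Position 5: 'd' vs 'b' => DIFFER
Positions that differ: 5

5


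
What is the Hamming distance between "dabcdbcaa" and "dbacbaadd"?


Comparing "dabcdbcaa" and "dbacbaadd" position by position:
  Position 0: 'd' vs 'd' => same
  Position 1: 'a' vs 'b' => differ
  Position 2: 'b' vs 'a' => differ
  Position 3: 'c' vs 'c' => same
  Position 4: 'd' vs 'b' => differ
  Position 5: 'b' vs 'a' => differ
  Position 6: 'c' vs 'a' => differ
  Position 7: 'a' vs 'd' => differ
  Position 8: 'a' vs 'd' => differ
Total differences (Hamming distance): 7

7


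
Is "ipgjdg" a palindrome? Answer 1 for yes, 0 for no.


Input: ipgjdg
Reversed: gdjgpi
  Compare pos 0 ('i') with pos 5 ('g'): MISMATCH
  Compare pos 1 ('p') with pos 4 ('d'): MISMATCH
  Compare pos 2 ('g') with pos 3 ('j'): MISMATCH
Result: not a palindrome

0


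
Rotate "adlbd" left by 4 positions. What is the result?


Input: "adlbd", rotate left by 4
First 4 characters: "adlb"
Remaining characters: "d"
Concatenate remaining + first: "d" + "adlb" = "dadlb"

dadlb


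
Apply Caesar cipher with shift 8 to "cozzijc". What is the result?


Caesar cipher: shift "cozzijc" by 8
  'c' (pos 2) + 8 = pos 10 = 'k'
  'o' (pos 14) + 8 = pos 22 = 'w'
  'z' (pos 25) + 8 = pos 7 = 'h'
  'z' (pos 25) + 8 = pos 7 = 'h'
  'i' (pos 8) + 8 = pos 16 = 'q'
  'j' (pos 9) + 8 = pos 17 = 'r'
  'c' (pos 2) + 8 = pos 10 = 'k'
Result: kwhhqrk

kwhhqrk


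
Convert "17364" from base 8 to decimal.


Input: "17364" in base 8
Positional expansion:
  Digit '1' (value 1) x 8^4 = 4096
  Digit '7' (value 7) x 8^3 = 3584
  Digit '3' (value 3) x 8^2 = 192
  Digit '6' (value 6) x 8^1 = 48
  Digit '4' (value 4) x 8^0 = 4
Sum = 7924

7924


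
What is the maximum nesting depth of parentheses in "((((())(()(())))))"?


Input: "((((())(()(())))))"
Tracking depth:
  Position 0 '(': depth becomes 1
  Position 1 '(': depth becomes 2
  Position 2 '(': depth becomes 3
  Position 3 '(': depth becomes 4
  Position 4 '(': depth becomes 5
  Position 5 ')': depth becomes 4
  Position 6 ')': depth becomes 3
  Position 7 '(': depth becomes 4
  Position 8 '(': depth becomes 5
  Position 9 ')': depth becomes 4
  Position 10 '(': depth becomes 5
  Position 11 '(': depth becomes 6
  Position 12 ')': depth becomes 5
  Position 13 ')': depth becomes 4
  Position 14 ')': depth becomes 3
  Position 15 ')': depth becomes 2
  Position 16 ')': depth becomes 1
  Position 17 ')': depth becomes 0
Maximum depth reached: 6

6


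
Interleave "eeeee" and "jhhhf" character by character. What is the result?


Interleaving "eeeee" and "jhhhf":
  Position 0: 'e' from first, 'j' from second => "ej"
  Position 1: 'e' from first, 'h' from second => "eh"
  Position 2: 'e' from first, 'h' from second => "eh"
  Position 3: 'e' from first, 'h' from second => "eh"
  Position 4: 'e' from first, 'f' from second => "ef"
Result: ejehehehef

ejehehehef


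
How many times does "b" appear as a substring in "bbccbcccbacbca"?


Searching for "b" in "bbccbcccbacbca"
Scanning each position:
  Position 0: "b" => MATCH
  Position 1: "b" => MATCH
  Position 2: "c" => no
  Position 3: "c" => no
  Position 4: "b" => MATCH
  Position 5: "c" => no
  Position 6: "c" => no
  Position 7: "c" => no
  Position 8: "b" => MATCH
  Position 9: "a" => no
  Position 10: "c" => no
  Position 11: "b" => MATCH
  Position 12: "c" => no
  Position 13: "a" => no
Total occurrences: 5

5


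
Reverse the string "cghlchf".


Input: cghlchf
Reading characters right to left:
  Position 6: 'f'
  Position 5: 'h'
  Position 4: 'c'
  Position 3: 'l'
  Position 2: 'h'
  Position 1: 'g'
  Position 0: 'c'
Reversed: fhclhgc

fhclhgc


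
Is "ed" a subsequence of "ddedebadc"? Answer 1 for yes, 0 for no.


Check if "ed" is a subsequence of "ddedebadc"
Greedy scan:
  Position 0 ('d'): no match needed
  Position 1 ('d'): no match needed
  Position 2 ('e'): matches sub[0] = 'e'
  Position 3 ('d'): matches sub[1] = 'd'
  Position 4 ('e'): no match needed
  Position 5 ('b'): no match needed
  Position 6 ('a'): no match needed
  Position 7 ('d'): no match needed
  Position 8 ('c'): no match needed
All 2 characters matched => is a subsequence

1


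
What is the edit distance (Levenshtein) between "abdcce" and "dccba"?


Computing edit distance: "abdcce" -> "dccba"
DP table:
           d    c    c    b    a
      0    1    2    3    4    5
  a   1    1    2    3    4    4
  b   2    2    2    3    3    4
  d   3    2    3    3    4    4
  c   4    3    2    3    4    5
  c   5    4    3    2    3    4
  e   6    5    4    3    3    4
Edit distance = dp[6][5] = 4

4


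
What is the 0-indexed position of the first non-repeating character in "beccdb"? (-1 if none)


Input: beccdb
Character frequencies:
  'b': 2
  'c': 2
  'd': 1
  'e': 1
Scanning left to right for freq == 1:
  Position 0 ('b'): freq=2, skip
  Position 1 ('e'): unique! => answer = 1

1


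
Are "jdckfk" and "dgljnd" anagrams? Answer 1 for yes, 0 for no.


Strings: "jdckfk", "dgljnd"
Sorted first:  cdfjkk
Sorted second: ddgjln
Differ at position 0: 'c' vs 'd' => not anagrams

0


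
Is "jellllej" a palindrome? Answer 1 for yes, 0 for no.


Input: jellllej
Reversed: jellllej
  Compare pos 0 ('j') with pos 7 ('j'): match
  Compare pos 1 ('e') with pos 6 ('e'): match
  Compare pos 2 ('l') with pos 5 ('l'): match
  Compare pos 3 ('l') with pos 4 ('l'): match
Result: palindrome

1


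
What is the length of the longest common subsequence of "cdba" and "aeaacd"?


LCS of "cdba" and "aeaacd"
DP table:
           a    e    a    a    c    d
      0    0    0    0    0    0    0
  c   0    0    0    0    0    1    1
  d   0    0    0    0    0    1    2
  b   0    0    0    0    0    1    2
  a   0    1    1    1    1    1    2
LCS length = dp[4][6] = 2

2


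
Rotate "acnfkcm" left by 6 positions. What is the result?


Input: "acnfkcm", rotate left by 6
First 6 characters: "acnfkc"
Remaining characters: "m"
Concatenate remaining + first: "m" + "acnfkc" = "macnfkc"

macnfkc


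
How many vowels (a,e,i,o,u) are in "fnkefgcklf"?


Input: fnkefgcklf
Checking each character:
  'f' at position 0: consonant
  'n' at position 1: consonant
  'k' at position 2: consonant
  'e' at position 3: vowel (running total: 1)
  'f' at position 4: consonant
  'g' at position 5: consonant
  'c' at position 6: consonant
  'k' at position 7: consonant
  'l' at position 8: consonant
  'f' at position 9: consonant
Total vowels: 1

1


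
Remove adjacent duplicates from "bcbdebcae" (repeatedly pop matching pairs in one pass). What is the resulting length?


Input: bcbdebcae
Stack-based adjacent duplicate removal:
  Read 'b': push. Stack: b
  Read 'c': push. Stack: bc
  Read 'b': push. Stack: bcb
  Read 'd': push. Stack: bcbd
  Read 'e': push. Stack: bcbde
  Read 'b': push. Stack: bcbdeb
  Read 'c': push. Stack: bcbdebc
  Read 'a': push. Stack: bcbdebca
  Read 'e': push. Stack: bcbdebcae
Final stack: "bcbdebcae" (length 9)

9


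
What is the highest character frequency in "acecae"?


Input: acecae
Character counts:
  'a': 2
  'c': 2
  'e': 2
Maximum frequency: 2

2


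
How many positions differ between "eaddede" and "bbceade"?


Comparing "eaddede" and "bbceade" position by position:
  Position 0: 'e' vs 'b' => DIFFER
  Position 1: 'a' vs 'b' => DIFFER
  Position 2: 'd' vs 'c' => DIFFER
  Position 3: 'd' vs 'e' => DIFFER
  Position 4: 'e' vs 'a' => DIFFER
  Position 5: 'd' vs 'd' => same
  Position 6: 'e' vs 'e' => same
Positions that differ: 5

5


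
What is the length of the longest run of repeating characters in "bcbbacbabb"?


Input: "bcbbacbabb"
Scanning for longest run:
  Position 1 ('c'): new char, reset run to 1
  Position 2 ('b'): new char, reset run to 1
  Position 3 ('b'): continues run of 'b', length=2
  Position 4 ('a'): new char, reset run to 1
  Position 5 ('c'): new char, reset run to 1
  Position 6 ('b'): new char, reset run to 1
  Position 7 ('a'): new char, reset run to 1
  Position 8 ('b'): new char, reset run to 1
  Position 9 ('b'): continues run of 'b', length=2
Longest run: 'b' with length 2

2


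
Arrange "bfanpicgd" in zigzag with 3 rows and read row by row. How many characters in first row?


Zigzag "bfanpicgd" into 3 rows:
Placing characters:
  'b' => row 0
  'f' => row 1
  'a' => row 2
  'n' => row 1
  'p' => row 0
  'i' => row 1
  'c' => row 2
  'g' => row 1
  'd' => row 0
Rows:
  Row 0: "bpd"
  Row 1: "fnig"
  Row 2: "ac"
First row length: 3

3


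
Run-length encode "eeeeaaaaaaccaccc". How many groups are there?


Input: eeeeaaaaaaccaccc
Scanning for consecutive runs:
  Group 1: 'e' x 4 (positions 0-3)
  Group 2: 'a' x 6 (positions 4-9)
  Group 3: 'c' x 2 (positions 10-11)
  Group 4: 'a' x 1 (positions 12-12)
  Group 5: 'c' x 3 (positions 13-15)
Total groups: 5

5


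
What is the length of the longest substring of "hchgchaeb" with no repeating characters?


Input: "hchgchaeb"
Sliding window (track last position of each char):
  Position 0 ('h'): window [0,0] length 1 -- new best
  Position 1 ('c'): window [0,1] length 2 -- new best
  Position 2 ('h'): repeat (last at 0), move window start to 1
  Position 2 ('h'): window [1,2] length 2
  Position 3 ('g'): window [1,3] length 3 -- new best
  Position 4 ('c'): repeat (last at 1), move window start to 2
  Position 4 ('c'): window [2,4] length 3
  Position 5 ('h'): repeat (last at 2), move window start to 3
  Position 5 ('h'): window [3,5] length 3
  Position 6 ('a'): window [3,6] length 4 -- new best
  Position 7 ('e'): window [3,7] length 5 -- new best
  Position 8 ('b'): window [3,8] length 6 -- new best
Longest substring with no repeats: "gchaeb" with length 6

6


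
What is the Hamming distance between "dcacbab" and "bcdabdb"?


Comparing "dcacbab" and "bcdabdb" position by position:
  Position 0: 'd' vs 'b' => differ
  Position 1: 'c' vs 'c' => same
  Position 2: 'a' vs 'd' => differ
  Position 3: 'c' vs 'a' => differ
  Position 4: 'b' vs 'b' => same
  Position 5: 'a' vs 'd' => differ
  Position 6: 'b' vs 'b' => same
Total differences (Hamming distance): 4

4


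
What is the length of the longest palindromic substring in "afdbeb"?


Input: "afdbeb"
Checking substrings for palindromes:
  [3:6] "beb" (len 3) => palindrome
Longest palindromic substring: "beb" with length 3

3


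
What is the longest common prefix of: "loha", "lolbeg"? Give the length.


Words: loha, lolbeg
  Position 0: all 'l' => match
  Position 1: all 'o' => match
  Position 2: ('h', 'l') => mismatch, stop
LCP = "lo" (length 2)

2


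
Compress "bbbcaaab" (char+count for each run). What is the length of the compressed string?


Input: bbbcaaab
Runs:
  'b' x 3 => "b3"
  'c' x 1 => "c1"
  'a' x 3 => "a3"
  'b' x 1 => "b1"
Compressed: "b3c1a3b1"
Compressed length: 8

8


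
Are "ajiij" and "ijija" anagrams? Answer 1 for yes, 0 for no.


Strings: "ajiij", "ijija"
Sorted first:  aiijj
Sorted second: aiijj
Sorted forms match => anagrams

1


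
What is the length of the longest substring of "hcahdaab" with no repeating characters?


Input: "hcahdaab"
Sliding window (track last position of each char):
  Position 0 ('h'): window [0,0] length 1 -- new best
  Position 1 ('c'): window [0,1] length 2 -- new best
  Position 2 ('a'): window [0,2] length 3 -- new best
  Position 3 ('h'): repeat (last at 0), move window start to 1
  Position 3 ('h'): window [1,3] length 3
  Position 4 ('d'): window [1,4] length 4 -- new best
  Position 5 ('a'): repeat (last at 2), move window start to 3
  Position 5 ('a'): window [3,5] length 3
  Position 6 ('a'): repeat (last at 5), move window start to 6
  Position 6 ('a'): window [6,6] length 1
  Position 7 ('b'): window [6,7] length 2
Longest substring with no repeats: "cahd" with length 4

4


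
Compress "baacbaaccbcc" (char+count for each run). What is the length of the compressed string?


Input: baacbaaccbcc
Runs:
  'b' x 1 => "b1"
  'a' x 2 => "a2"
  'c' x 1 => "c1"
  'b' x 1 => "b1"
  'a' x 2 => "a2"
  'c' x 2 => "c2"
  'b' x 1 => "b1"
  'c' x 2 => "c2"
Compressed: "b1a2c1b1a2c2b1c2"
Compressed length: 16

16


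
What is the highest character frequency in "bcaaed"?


Input: bcaaed
Character counts:
  'a': 2
  'b': 1
  'c': 1
  'd': 1
  'e': 1
Maximum frequency: 2

2


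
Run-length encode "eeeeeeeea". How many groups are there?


Input: eeeeeeeea
Scanning for consecutive runs:
  Group 1: 'e' x 8 (positions 0-7)
  Group 2: 'a' x 1 (positions 8-8)
Total groups: 2

2


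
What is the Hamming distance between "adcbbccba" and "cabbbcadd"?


Comparing "adcbbccba" and "cabbbcadd" position by position:
  Position 0: 'a' vs 'c' => differ
  Position 1: 'd' vs 'a' => differ
  Position 2: 'c' vs 'b' => differ
  Position 3: 'b' vs 'b' => same
  Position 4: 'b' vs 'b' => same
  Position 5: 'c' vs 'c' => same
  Position 6: 'c' vs 'a' => differ
  Position 7: 'b' vs 'd' => differ
  Position 8: 'a' vs 'd' => differ
Total differences (Hamming distance): 6

6


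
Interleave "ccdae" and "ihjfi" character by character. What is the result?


Interleaving "ccdae" and "ihjfi":
  Position 0: 'c' from first, 'i' from second => "ci"
  Position 1: 'c' from first, 'h' from second => "ch"
  Position 2: 'd' from first, 'j' from second => "dj"
  Position 3: 'a' from first, 'f' from second => "af"
  Position 4: 'e' from first, 'i' from second => "ei"
Result: cichdjafei

cichdjafei


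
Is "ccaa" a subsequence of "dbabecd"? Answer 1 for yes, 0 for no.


Check if "ccaa" is a subsequence of "dbabecd"
Greedy scan:
  Position 0 ('d'): no match needed
  Position 1 ('b'): no match needed
  Position 2 ('a'): no match needed
  Position 3 ('b'): no match needed
  Position 4 ('e'): no match needed
  Position 5 ('c'): matches sub[0] = 'c'
  Position 6 ('d'): no match needed
Only matched 1/4 characters => not a subsequence

0


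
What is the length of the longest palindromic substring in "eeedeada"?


Input: "eeedeada"
Checking substrings for palindromes:
  [0:3] "eee" (len 3) => palindrome
  [2:5] "ede" (len 3) => palindrome
  [5:8] "ada" (len 3) => palindrome
  [0:2] "ee" (len 2) => palindrome
  [1:3] "ee" (len 2) => palindrome
Longest palindromic substring: "eee" with length 3

3


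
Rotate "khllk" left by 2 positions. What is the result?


Input: "khllk", rotate left by 2
First 2 characters: "kh"
Remaining characters: "llk"
Concatenate remaining + first: "llk" + "kh" = "llkkh"

llkkh


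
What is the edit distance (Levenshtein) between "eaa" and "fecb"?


Computing edit distance: "eaa" -> "fecb"
DP table:
           f    e    c    b
      0    1    2    3    4
  e   1    1    1    2    3
  a   2    2    2    2    3
  a   3    3    3    3    3
Edit distance = dp[3][4] = 3

3


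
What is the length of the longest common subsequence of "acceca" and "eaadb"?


LCS of "acceca" and "eaadb"
DP table:
           e    a    a    d    b
      0    0    0    0    0    0
  a   0    0    1    1    1    1
  c   0    0    1    1    1    1
  c   0    0    1    1    1    1
  e   0    1    1    1    1    1
  c   0    1    1    1    1    1
  a   0    1    2    2    2    2
LCS length = dp[6][5] = 2

2


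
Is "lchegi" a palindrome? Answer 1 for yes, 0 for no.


Input: lchegi
Reversed: igehcl
  Compare pos 0 ('l') with pos 5 ('i'): MISMATCH
  Compare pos 1 ('c') with pos 4 ('g'): MISMATCH
  Compare pos 2 ('h') with pos 3 ('e'): MISMATCH
Result: not a palindrome

0


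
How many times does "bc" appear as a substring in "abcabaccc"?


Searching for "bc" in "abcabaccc"
Scanning each position:
  Position 0: "ab" => no
  Position 1: "bc" => MATCH
  Position 2: "ca" => no
  Position 3: "ab" => no
  Position 4: "ba" => no
  Position 5: "ac" => no
  Position 6: "cc" => no
  Position 7: "cc" => no
Total occurrences: 1

1


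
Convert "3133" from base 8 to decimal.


Input: "3133" in base 8
Positional expansion:
  Digit '3' (value 3) x 8^3 = 1536
  Digit '1' (value 1) x 8^2 = 64
  Digit '3' (value 3) x 8^1 = 24
  Digit '3' (value 3) x 8^0 = 3
Sum = 1627

1627


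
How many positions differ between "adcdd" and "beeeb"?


Comparing "adcdd" and "beeeb" position by position:
  Position 0: 'a' vs 'b' => DIFFER
  Position 1: 'd' vs 'e' => DIFFER
  Position 2: 'c' vs 'e' => DIFFER
  Position 3: 'd' vs 'e' => DIFFER
  Position 4: 'd' vs 'b' => DIFFER
Positions that differ: 5

5


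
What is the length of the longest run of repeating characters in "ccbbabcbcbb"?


Input: "ccbbabcbcbb"
Scanning for longest run:
  Position 1 ('c'): continues run of 'c', length=2
  Position 2 ('b'): new char, reset run to 1
  Position 3 ('b'): continues run of 'b', length=2
  Position 4 ('a'): new char, reset run to 1
  Position 5 ('b'): new char, reset run to 1
  Position 6 ('c'): new char, reset run to 1
  Position 7 ('b'): new char, reset run to 1
  Position 8 ('c'): new char, reset run to 1
  Position 9 ('b'): new char, reset run to 1
  Position 10 ('b'): continues run of 'b', length=2
Longest run: 'c' with length 2

2


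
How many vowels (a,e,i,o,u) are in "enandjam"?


Input: enandjam
Checking each character:
  'e' at position 0: vowel (running total: 1)
  'n' at position 1: consonant
  'a' at position 2: vowel (running total: 2)
  'n' at position 3: consonant
  'd' at position 4: consonant
  'j' at position 5: consonant
  'a' at position 6: vowel (running total: 3)
  'm' at position 7: consonant
Total vowels: 3

3


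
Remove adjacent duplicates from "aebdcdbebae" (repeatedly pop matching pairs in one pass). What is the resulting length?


Input: aebdcdbebae
Stack-based adjacent duplicate removal:
  Read 'a': push. Stack: a
  Read 'e': push. Stack: ae
  Read 'b': push. Stack: aeb
  Read 'd': push. Stack: aebd
  Read 'c': push. Stack: aebdc
  Read 'd': push. Stack: aebdcd
  Read 'b': push. Stack: aebdcdb
  Read 'e': push. Stack: aebdcdbe
  Read 'b': push. Stack: aebdcdbeb
  Read 'a': push. Stack: aebdcdbeba
  Read 'e': push. Stack: aebdcdbebae
Final stack: "aebdcdbebae" (length 11)

11


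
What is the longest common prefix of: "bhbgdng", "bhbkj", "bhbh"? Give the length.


Words: bhbgdng, bhbkj, bhbh
  Position 0: all 'b' => match
  Position 1: all 'h' => match
  Position 2: all 'b' => match
  Position 3: ('g', 'k', 'h') => mismatch, stop
LCP = "bhb" (length 3)

3


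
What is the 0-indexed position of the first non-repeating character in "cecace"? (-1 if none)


Input: cecace
Character frequencies:
  'a': 1
  'c': 3
  'e': 2
Scanning left to right for freq == 1:
  Position 0 ('c'): freq=3, skip
  Position 1 ('e'): freq=2, skip
  Position 2 ('c'): freq=3, skip
  Position 3 ('a'): unique! => answer = 3

3


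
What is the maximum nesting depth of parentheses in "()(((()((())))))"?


Input: "()(((()((())))))"
Tracking depth:
  Position 0 '(': depth becomes 1
  Position 1 ')': depth becomes 0
  Position 2 '(': depth becomes 1
  Position 3 '(': depth becomes 2
  Position 4 '(': depth becomes 3
  Position 5 '(': depth becomes 4
  Position 6 ')': depth becomes 3
  Position 7 '(': depth becomes 4
  Position 8 '(': depth becomes 5
  Position 9 '(': depth becomes 6
  Position 10 ')': depth becomes 5
  Position 11 ')': depth becomes 4
  Position 12 ')': depth becomes 3
  Position 13 ')': depth becomes 2
  Position 14 ')': depth becomes 1
  Position 15 ')': depth becomes 0
Maximum depth reached: 6

6


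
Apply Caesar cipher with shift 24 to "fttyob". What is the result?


Caesar cipher: shift "fttyob" by 24
  'f' (pos 5) + 24 = pos 3 = 'd'
  't' (pos 19) + 24 = pos 17 = 'r'
  't' (pos 19) + 24 = pos 17 = 'r'
  'y' (pos 24) + 24 = pos 22 = 'w'
  'o' (pos 14) + 24 = pos 12 = 'm'
  'b' (pos 1) + 24 = pos 25 = 'z'
Result: drrwmz

drrwmz


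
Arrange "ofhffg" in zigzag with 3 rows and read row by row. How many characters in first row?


Zigzag "ofhffg" into 3 rows:
Placing characters:
  'o' => row 0
  'f' => row 1
  'h' => row 2
  'f' => row 1
  'f' => row 0
  'g' => row 1
Rows:
  Row 0: "of"
  Row 1: "ffg"
  Row 2: "h"
First row length: 2

2


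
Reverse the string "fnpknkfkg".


Input: fnpknkfkg
Reading characters right to left:
  Position 8: 'g'
  Position 7: 'k'
  Position 6: 'f'
  Position 5: 'k'
  Position 4: 'n'
  Position 3: 'k'
  Position 2: 'p'
  Position 1: 'n'
  Position 0: 'f'
Reversed: gkfknkpnf

gkfknkpnf


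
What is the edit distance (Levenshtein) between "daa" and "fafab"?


Computing edit distance: "daa" -> "fafab"
DP table:
           f    a    f    a    b
      0    1    2    3    4    5
  d   1    1    2    3    4    5
  a   2    2    1    2    3    4
  a   3    3    2    2    2    3
Edit distance = dp[3][5] = 3

3


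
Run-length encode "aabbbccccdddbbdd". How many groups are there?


Input: aabbbccccdddbbdd
Scanning for consecutive runs:
  Group 1: 'a' x 2 (positions 0-1)
  Group 2: 'b' x 3 (positions 2-4)
  Group 3: 'c' x 4 (positions 5-8)
  Group 4: 'd' x 3 (positions 9-11)
  Group 5: 'b' x 2 (positions 12-13)
  Group 6: 'd' x 2 (positions 14-15)
Total groups: 6

6


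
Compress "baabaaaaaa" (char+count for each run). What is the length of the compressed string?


Input: baabaaaaaa
Runs:
  'b' x 1 => "b1"
  'a' x 2 => "a2"
  'b' x 1 => "b1"
  'a' x 6 => "a6"
Compressed: "b1a2b1a6"
Compressed length: 8

8


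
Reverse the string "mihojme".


Input: mihojme
Reading characters right to left:
  Position 6: 'e'
  Position 5: 'm'
  Position 4: 'j'
  Position 3: 'o'
  Position 2: 'h'
  Position 1: 'i'
  Position 0: 'm'
Reversed: emjohim

emjohim


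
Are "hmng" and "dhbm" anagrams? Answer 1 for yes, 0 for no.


Strings: "hmng", "dhbm"
Sorted first:  ghmn
Sorted second: bdhm
Differ at position 0: 'g' vs 'b' => not anagrams

0


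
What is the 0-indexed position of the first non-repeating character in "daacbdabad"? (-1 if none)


Input: daacbdabad
Character frequencies:
  'a': 4
  'b': 2
  'c': 1
  'd': 3
Scanning left to right for freq == 1:
  Position 0 ('d'): freq=3, skip
  Position 1 ('a'): freq=4, skip
  Position 2 ('a'): freq=4, skip
  Position 3 ('c'): unique! => answer = 3

3


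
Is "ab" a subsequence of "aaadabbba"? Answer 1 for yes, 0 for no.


Check if "ab" is a subsequence of "aaadabbba"
Greedy scan:
  Position 0 ('a'): matches sub[0] = 'a'
  Position 1 ('a'): no match needed
  Position 2 ('a'): no match needed
  Position 3 ('d'): no match needed
  Position 4 ('a'): no match needed
  Position 5 ('b'): matches sub[1] = 'b'
  Position 6 ('b'): no match needed
  Position 7 ('b'): no match needed
  Position 8 ('a'): no match needed
All 2 characters matched => is a subsequence

1


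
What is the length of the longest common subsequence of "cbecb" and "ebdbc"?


LCS of "cbecb" and "ebdbc"
DP table:
           e    b    d    b    c
      0    0    0    0    0    0
  c   0    0    0    0    0    1
  b   0    0    1    1    1    1
  e   0    1    1    1    1    1
  c   0    1    1    1    1    2
  b   0    1    2    2    2    2
LCS length = dp[5][5] = 2

2


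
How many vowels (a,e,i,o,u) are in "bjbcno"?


Input: bjbcno
Checking each character:
  'b' at position 0: consonant
  'j' at position 1: consonant
  'b' at position 2: consonant
  'c' at position 3: consonant
  'n' at position 4: consonant
  'o' at position 5: vowel (running total: 1)
Total vowels: 1

1


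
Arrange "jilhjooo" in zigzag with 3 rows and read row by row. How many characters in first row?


Zigzag "jilhjooo" into 3 rows:
Placing characters:
  'j' => row 0
  'i' => row 1
  'l' => row 2
  'h' => row 1
  'j' => row 0
  'o' => row 1
  'o' => row 2
  'o' => row 1
Rows:
  Row 0: "jj"
  Row 1: "ihoo"
  Row 2: "lo"
First row length: 2

2


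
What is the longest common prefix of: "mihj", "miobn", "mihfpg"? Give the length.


Words: mihj, miobn, mihfpg
  Position 0: all 'm' => match
  Position 1: all 'i' => match
  Position 2: ('h', 'o', 'h') => mismatch, stop
LCP = "mi" (length 2)

2
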